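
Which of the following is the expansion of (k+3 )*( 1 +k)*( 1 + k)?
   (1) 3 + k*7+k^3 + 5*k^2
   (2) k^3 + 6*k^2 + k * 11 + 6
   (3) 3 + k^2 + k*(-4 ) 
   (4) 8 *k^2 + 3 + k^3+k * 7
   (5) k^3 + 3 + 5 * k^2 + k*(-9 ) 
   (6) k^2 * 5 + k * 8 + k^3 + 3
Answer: 1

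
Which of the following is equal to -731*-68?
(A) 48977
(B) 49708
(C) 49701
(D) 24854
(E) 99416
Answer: B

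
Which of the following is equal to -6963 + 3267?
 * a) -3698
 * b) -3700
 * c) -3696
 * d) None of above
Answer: c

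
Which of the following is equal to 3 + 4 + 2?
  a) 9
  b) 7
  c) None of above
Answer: a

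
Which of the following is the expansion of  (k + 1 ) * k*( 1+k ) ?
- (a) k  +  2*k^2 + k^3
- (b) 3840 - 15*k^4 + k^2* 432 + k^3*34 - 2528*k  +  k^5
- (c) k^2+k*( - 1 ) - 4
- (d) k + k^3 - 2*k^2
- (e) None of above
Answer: a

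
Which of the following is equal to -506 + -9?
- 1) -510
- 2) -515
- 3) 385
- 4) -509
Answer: 2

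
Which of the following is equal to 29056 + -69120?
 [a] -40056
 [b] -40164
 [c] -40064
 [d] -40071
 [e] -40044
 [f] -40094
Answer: c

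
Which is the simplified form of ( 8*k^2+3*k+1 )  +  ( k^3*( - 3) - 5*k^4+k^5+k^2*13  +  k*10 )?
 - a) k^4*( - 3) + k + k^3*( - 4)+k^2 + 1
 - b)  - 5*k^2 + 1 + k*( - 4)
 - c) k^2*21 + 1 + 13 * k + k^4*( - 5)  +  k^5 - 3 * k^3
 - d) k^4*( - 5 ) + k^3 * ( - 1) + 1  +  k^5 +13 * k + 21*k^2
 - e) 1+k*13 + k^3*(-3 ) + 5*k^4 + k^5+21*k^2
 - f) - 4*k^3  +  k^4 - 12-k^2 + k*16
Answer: c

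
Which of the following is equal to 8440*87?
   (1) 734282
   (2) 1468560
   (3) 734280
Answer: 3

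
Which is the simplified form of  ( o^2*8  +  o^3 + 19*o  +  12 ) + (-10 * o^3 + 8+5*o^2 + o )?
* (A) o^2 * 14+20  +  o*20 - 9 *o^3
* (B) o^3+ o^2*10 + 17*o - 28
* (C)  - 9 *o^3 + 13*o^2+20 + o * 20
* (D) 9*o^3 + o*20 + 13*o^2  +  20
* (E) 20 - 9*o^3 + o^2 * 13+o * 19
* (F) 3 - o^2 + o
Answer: C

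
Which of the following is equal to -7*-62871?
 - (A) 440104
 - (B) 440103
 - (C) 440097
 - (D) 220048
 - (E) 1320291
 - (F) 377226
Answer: C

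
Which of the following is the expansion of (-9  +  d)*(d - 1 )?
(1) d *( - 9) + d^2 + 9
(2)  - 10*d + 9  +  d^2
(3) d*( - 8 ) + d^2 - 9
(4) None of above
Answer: 2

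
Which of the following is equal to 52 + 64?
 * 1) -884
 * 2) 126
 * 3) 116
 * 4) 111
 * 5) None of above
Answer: 3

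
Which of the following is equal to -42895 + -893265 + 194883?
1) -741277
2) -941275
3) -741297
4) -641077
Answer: 1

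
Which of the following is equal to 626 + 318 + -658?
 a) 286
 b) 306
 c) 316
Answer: a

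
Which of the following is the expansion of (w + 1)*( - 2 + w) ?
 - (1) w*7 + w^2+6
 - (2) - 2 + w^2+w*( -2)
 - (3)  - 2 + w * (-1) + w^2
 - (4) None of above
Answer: 3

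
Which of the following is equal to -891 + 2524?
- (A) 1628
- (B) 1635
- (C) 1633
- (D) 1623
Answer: C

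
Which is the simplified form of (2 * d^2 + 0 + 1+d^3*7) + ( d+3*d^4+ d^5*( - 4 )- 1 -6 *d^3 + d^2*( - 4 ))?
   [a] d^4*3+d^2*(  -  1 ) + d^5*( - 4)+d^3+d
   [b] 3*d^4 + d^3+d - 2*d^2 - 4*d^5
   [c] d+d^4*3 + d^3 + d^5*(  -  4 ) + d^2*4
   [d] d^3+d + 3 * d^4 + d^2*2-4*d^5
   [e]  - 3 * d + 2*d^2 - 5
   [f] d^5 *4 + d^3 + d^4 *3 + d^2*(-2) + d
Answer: b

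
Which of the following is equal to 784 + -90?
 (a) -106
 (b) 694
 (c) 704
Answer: b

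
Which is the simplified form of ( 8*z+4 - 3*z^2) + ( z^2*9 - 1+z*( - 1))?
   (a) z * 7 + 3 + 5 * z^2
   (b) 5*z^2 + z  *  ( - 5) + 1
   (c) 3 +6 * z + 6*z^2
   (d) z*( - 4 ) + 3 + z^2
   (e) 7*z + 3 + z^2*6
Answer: e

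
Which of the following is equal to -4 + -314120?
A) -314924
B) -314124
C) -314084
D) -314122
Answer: B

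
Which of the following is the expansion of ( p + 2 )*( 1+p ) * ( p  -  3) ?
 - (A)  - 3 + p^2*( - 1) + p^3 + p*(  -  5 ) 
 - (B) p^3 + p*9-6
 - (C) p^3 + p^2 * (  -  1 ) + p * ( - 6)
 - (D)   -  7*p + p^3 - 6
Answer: D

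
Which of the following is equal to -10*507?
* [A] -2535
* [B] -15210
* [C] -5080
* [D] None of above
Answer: D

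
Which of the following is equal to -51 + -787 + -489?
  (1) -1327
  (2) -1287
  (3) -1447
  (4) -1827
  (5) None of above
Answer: 1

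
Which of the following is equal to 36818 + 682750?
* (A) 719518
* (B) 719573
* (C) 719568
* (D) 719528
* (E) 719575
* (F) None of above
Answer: C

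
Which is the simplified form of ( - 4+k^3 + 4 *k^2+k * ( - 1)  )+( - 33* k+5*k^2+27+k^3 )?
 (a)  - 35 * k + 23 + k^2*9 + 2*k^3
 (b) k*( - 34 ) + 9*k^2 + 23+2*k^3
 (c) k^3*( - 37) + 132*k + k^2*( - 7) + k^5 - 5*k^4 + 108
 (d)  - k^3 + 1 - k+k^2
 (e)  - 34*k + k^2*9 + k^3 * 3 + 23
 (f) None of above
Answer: b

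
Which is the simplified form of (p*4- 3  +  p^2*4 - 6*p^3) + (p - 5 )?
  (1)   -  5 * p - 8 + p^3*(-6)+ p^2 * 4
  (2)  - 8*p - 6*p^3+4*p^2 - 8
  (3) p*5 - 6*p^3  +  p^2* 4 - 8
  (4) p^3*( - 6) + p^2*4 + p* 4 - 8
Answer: 3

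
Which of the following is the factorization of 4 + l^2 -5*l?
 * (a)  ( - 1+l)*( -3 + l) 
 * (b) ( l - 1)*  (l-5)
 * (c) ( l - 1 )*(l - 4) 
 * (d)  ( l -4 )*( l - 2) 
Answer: c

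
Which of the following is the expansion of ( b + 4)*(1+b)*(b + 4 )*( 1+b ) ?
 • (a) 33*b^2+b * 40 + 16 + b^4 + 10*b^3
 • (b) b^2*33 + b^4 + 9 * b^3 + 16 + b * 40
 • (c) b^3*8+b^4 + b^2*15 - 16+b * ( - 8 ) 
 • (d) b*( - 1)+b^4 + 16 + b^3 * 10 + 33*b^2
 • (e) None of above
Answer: a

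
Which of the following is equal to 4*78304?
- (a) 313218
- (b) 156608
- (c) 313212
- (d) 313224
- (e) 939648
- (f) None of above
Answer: f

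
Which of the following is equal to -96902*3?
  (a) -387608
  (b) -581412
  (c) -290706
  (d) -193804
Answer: c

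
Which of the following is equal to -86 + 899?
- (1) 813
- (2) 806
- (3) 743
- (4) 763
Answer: 1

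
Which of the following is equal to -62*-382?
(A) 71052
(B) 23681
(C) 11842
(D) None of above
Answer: D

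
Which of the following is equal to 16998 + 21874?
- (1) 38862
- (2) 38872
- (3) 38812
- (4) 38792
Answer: 2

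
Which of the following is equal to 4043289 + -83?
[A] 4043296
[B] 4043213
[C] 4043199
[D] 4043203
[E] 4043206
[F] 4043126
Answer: E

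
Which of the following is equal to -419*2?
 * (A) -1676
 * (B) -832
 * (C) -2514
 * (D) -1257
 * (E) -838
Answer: E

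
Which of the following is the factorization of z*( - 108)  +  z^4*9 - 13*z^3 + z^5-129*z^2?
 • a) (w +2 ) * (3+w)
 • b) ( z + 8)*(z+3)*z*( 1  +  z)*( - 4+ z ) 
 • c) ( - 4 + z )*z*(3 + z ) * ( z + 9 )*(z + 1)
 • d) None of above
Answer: c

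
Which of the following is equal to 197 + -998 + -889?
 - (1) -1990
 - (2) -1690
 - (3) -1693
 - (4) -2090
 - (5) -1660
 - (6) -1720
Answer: 2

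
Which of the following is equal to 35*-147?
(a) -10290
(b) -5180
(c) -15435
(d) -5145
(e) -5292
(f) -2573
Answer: d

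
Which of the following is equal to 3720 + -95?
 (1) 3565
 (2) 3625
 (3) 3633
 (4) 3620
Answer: 2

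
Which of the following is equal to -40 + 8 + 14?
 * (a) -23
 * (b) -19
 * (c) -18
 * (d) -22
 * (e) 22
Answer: c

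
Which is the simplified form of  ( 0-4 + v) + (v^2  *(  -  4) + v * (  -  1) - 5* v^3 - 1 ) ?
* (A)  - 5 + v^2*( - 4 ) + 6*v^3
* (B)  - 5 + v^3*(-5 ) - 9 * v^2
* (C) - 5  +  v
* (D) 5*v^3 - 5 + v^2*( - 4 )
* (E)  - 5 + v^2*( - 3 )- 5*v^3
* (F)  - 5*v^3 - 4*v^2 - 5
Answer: F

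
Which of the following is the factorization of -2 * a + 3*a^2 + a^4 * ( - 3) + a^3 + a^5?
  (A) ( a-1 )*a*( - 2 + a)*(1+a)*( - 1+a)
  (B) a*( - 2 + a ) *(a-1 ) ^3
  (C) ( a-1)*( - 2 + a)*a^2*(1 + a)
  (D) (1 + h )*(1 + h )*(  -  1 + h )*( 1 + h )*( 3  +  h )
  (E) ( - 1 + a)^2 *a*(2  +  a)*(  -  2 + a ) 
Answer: A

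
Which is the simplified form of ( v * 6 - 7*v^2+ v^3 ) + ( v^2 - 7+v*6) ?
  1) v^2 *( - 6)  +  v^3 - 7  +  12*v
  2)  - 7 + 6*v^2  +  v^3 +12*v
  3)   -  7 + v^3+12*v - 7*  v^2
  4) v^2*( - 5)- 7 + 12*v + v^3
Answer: 1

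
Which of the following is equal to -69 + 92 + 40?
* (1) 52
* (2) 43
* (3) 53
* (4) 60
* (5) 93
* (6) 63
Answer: 6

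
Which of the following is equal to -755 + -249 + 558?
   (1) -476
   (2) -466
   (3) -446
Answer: 3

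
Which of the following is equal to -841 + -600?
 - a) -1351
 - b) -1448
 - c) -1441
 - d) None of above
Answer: c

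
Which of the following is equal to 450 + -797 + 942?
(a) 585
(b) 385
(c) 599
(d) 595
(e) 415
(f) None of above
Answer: d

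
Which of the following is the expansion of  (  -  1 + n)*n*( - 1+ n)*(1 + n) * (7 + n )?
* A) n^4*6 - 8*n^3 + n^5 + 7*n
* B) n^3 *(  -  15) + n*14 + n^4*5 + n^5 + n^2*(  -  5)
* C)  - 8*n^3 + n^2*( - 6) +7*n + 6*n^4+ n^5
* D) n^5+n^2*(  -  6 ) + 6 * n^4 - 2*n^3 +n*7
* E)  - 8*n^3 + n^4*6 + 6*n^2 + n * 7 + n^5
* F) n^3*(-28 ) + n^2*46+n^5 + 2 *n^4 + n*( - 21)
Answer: C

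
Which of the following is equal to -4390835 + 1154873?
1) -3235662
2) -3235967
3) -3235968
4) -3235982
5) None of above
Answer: 5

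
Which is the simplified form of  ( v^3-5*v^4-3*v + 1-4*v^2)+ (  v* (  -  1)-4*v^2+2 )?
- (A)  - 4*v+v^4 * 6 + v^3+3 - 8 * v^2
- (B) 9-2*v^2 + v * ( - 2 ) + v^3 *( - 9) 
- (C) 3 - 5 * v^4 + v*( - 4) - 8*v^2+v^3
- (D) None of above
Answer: C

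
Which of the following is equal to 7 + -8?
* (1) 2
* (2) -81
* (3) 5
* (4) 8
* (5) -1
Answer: 5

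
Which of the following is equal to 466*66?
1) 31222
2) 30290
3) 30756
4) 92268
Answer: 3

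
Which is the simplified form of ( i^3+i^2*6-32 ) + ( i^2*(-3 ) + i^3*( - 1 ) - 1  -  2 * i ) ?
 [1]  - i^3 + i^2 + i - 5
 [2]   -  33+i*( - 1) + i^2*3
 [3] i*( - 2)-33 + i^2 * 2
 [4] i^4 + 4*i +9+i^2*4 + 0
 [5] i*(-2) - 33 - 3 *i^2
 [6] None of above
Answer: 6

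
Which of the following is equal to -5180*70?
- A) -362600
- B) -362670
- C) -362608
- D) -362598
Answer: A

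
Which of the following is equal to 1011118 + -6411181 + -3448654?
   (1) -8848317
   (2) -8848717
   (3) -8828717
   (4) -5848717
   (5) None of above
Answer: 2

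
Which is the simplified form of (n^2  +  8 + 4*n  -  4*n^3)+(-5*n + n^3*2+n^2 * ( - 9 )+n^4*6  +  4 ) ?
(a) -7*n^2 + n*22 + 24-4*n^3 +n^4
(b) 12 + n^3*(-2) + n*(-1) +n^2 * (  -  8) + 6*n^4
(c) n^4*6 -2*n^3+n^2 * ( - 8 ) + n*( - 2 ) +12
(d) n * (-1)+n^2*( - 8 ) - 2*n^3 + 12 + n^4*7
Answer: b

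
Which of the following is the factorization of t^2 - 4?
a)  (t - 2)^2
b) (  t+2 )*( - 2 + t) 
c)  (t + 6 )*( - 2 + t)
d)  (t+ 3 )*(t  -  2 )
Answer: b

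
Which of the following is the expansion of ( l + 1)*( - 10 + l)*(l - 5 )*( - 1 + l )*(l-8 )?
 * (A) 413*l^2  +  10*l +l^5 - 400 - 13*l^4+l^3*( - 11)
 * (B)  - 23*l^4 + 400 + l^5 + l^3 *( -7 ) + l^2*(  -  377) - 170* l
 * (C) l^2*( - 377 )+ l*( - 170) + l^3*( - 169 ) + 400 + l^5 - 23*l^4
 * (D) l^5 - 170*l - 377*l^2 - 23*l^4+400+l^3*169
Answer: D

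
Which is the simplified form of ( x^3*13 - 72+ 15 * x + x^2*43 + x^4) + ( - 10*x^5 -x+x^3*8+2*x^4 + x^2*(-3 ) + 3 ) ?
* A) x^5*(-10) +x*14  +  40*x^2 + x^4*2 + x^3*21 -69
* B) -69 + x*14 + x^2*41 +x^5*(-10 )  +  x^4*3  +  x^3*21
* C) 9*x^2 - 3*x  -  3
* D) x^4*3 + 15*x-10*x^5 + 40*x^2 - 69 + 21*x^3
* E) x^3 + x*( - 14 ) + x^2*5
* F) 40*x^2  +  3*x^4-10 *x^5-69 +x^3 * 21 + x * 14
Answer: F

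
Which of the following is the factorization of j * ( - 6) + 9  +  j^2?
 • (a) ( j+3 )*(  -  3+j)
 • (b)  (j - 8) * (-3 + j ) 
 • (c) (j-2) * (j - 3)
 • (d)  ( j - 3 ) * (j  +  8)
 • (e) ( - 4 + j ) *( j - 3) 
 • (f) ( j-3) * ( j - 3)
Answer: f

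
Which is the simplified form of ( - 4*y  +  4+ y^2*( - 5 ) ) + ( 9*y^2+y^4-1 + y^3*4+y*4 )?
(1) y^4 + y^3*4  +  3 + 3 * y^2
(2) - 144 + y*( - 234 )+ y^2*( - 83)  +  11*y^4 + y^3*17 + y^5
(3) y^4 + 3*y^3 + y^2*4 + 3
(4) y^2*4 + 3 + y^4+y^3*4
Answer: 4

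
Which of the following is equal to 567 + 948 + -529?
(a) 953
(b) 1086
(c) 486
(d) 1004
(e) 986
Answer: e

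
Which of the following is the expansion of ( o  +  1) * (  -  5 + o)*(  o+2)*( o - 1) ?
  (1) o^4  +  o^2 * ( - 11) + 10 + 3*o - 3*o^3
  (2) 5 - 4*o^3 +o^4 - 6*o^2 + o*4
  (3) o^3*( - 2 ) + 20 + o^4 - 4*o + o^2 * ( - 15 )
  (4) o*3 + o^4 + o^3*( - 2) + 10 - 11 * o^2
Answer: 1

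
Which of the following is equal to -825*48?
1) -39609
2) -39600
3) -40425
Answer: 2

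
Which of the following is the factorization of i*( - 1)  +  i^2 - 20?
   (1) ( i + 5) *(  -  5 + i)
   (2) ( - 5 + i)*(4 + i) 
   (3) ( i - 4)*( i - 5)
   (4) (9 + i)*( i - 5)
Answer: 2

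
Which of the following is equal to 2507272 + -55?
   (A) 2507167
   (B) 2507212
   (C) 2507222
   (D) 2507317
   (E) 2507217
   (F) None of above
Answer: E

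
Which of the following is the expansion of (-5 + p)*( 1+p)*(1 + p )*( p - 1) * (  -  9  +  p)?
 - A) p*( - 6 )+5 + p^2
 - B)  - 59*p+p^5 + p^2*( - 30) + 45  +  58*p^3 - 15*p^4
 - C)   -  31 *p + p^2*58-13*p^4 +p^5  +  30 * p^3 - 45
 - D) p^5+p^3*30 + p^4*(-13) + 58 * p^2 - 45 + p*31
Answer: C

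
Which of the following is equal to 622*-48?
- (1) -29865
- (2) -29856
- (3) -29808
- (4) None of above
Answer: 2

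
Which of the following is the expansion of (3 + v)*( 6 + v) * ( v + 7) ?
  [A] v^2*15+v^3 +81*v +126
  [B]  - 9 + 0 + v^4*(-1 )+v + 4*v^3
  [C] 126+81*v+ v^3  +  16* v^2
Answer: C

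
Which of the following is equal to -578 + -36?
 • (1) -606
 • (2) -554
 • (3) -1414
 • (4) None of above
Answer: 4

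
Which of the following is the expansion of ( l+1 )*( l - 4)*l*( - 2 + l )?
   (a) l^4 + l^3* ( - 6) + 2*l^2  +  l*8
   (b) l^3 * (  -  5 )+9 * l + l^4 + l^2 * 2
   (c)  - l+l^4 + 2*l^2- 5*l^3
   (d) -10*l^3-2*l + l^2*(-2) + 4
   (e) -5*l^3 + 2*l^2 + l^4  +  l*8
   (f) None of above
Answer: e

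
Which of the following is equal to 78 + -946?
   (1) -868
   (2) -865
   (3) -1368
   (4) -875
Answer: 1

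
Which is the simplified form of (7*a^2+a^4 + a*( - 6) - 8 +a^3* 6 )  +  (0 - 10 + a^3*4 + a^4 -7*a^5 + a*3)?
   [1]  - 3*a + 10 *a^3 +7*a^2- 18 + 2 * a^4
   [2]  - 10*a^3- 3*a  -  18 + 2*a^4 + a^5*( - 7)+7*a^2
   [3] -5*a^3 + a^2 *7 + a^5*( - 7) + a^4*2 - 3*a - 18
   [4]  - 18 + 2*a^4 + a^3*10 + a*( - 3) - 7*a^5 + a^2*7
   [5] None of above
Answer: 4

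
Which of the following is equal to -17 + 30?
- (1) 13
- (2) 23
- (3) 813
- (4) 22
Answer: 1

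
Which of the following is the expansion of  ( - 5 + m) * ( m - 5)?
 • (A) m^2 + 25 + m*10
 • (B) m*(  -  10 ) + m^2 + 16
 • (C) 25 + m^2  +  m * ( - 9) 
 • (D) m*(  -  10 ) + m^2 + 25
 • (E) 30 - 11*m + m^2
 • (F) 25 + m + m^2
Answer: D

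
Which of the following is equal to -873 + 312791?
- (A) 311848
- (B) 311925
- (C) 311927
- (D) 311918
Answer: D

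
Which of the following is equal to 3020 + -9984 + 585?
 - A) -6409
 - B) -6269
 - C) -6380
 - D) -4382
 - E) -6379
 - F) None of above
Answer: E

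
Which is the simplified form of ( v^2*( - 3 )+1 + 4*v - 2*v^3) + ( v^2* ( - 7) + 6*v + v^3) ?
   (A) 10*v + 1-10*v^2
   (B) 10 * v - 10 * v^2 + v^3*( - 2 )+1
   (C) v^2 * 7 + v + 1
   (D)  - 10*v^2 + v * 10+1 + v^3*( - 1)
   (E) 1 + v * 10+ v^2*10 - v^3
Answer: D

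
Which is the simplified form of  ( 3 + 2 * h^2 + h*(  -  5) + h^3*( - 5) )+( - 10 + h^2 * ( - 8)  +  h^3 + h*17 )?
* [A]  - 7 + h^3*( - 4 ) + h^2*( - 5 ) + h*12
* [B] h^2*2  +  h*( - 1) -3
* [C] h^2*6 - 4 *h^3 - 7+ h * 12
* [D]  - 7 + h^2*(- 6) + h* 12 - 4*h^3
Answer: D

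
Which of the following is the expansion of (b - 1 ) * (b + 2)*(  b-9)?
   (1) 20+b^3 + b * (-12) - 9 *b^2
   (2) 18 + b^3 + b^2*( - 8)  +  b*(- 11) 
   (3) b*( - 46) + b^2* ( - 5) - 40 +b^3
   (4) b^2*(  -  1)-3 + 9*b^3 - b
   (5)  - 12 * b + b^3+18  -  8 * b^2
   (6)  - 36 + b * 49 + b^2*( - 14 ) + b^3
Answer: 2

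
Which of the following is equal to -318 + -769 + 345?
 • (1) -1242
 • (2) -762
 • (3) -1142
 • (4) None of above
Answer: 4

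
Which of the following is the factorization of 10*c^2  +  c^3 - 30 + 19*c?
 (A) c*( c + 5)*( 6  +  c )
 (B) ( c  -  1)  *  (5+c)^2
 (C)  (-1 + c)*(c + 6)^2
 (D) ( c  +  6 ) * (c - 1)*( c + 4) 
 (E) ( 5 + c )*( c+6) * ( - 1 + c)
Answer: E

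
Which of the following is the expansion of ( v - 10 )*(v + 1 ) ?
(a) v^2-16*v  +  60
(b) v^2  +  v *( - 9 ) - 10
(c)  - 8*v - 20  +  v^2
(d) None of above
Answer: b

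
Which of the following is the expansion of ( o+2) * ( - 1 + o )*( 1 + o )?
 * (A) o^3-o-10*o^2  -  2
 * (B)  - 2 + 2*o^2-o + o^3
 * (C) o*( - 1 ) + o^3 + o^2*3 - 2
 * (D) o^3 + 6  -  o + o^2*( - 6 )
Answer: B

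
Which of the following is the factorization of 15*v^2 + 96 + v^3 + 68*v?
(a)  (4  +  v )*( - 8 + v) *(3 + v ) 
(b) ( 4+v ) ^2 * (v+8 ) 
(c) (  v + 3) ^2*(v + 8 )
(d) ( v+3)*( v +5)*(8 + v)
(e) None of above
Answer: e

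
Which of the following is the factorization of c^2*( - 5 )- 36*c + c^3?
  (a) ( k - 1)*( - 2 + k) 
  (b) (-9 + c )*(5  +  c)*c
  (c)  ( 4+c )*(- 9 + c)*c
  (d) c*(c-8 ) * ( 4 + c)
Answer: c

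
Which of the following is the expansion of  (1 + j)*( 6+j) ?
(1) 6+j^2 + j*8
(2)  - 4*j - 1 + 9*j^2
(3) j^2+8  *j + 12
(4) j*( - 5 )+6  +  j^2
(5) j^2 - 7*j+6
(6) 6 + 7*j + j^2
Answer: 6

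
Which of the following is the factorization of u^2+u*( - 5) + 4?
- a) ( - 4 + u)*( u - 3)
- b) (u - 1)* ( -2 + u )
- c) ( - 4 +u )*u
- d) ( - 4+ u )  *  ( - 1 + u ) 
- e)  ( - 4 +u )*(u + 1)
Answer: d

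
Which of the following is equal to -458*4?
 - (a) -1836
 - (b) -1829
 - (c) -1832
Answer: c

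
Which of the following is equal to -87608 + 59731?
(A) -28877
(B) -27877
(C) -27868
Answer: B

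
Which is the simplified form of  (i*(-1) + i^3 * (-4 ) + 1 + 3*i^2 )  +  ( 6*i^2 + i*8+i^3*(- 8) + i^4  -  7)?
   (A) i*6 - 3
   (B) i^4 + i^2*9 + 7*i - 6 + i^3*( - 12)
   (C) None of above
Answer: B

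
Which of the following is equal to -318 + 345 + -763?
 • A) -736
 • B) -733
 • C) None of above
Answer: A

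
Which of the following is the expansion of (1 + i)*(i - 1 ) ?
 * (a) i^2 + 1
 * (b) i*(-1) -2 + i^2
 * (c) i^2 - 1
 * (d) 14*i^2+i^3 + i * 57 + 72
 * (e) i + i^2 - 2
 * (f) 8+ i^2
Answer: c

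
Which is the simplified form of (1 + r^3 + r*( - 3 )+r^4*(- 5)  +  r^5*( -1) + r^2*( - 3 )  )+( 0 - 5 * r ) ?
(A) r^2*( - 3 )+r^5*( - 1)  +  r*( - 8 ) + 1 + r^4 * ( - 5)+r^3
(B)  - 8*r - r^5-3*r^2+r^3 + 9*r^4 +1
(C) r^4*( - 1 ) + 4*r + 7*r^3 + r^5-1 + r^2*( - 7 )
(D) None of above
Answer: A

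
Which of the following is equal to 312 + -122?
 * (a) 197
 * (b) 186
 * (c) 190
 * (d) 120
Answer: c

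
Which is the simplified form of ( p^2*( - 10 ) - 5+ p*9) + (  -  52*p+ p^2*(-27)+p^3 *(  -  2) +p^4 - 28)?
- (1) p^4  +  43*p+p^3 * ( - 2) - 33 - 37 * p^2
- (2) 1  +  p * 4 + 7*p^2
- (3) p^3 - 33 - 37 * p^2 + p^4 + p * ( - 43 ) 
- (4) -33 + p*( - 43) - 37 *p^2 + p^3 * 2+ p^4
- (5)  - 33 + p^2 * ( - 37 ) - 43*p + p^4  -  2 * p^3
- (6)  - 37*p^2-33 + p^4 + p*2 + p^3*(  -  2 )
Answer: 5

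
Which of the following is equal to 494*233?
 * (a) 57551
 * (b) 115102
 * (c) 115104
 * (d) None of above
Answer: b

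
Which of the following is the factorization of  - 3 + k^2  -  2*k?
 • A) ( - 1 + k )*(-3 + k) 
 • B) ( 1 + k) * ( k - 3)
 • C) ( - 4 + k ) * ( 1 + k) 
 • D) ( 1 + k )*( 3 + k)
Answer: B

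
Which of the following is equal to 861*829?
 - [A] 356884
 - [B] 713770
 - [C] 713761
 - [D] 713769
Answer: D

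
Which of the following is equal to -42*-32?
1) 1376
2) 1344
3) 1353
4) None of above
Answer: 2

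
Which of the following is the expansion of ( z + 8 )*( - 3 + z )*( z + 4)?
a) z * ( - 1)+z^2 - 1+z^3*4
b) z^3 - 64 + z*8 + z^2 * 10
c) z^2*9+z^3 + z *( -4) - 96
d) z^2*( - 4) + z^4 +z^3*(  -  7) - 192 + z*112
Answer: c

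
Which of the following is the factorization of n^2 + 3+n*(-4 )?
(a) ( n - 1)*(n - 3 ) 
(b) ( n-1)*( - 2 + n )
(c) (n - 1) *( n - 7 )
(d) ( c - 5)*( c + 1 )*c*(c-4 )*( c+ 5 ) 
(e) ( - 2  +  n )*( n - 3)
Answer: a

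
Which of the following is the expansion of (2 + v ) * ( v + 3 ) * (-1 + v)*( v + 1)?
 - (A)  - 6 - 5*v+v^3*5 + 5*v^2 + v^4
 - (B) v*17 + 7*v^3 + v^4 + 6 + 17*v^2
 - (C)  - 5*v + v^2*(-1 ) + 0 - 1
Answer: A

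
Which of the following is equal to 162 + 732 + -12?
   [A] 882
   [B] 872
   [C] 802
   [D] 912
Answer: A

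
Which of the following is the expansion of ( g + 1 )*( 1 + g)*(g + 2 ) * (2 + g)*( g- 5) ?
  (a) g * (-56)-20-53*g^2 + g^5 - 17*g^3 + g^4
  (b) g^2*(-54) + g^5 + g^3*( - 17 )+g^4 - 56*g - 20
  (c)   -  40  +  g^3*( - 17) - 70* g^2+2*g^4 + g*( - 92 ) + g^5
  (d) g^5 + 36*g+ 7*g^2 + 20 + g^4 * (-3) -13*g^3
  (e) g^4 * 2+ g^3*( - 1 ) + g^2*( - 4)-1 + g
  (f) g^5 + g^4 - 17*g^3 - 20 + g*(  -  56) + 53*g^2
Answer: a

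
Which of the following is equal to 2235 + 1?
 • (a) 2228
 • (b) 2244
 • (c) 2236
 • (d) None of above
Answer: c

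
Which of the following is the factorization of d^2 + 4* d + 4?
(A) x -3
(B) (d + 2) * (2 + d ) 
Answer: B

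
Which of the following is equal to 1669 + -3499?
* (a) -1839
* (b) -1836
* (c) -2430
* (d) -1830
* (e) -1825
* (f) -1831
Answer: d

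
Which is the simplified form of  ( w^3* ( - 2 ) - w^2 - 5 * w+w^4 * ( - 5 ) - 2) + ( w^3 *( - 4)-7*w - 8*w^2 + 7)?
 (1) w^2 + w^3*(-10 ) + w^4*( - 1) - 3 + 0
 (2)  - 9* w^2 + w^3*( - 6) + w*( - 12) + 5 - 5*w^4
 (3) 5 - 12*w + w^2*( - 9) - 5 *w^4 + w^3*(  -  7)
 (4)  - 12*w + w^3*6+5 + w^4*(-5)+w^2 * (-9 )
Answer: 2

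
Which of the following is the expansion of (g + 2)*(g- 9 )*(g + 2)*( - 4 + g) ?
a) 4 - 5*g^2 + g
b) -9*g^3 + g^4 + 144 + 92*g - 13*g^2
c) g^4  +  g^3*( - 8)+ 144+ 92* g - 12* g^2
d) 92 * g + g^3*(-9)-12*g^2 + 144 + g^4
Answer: d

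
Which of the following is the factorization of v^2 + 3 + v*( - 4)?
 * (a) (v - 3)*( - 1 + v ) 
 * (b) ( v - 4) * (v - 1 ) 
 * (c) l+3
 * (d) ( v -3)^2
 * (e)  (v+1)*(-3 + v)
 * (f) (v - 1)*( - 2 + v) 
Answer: a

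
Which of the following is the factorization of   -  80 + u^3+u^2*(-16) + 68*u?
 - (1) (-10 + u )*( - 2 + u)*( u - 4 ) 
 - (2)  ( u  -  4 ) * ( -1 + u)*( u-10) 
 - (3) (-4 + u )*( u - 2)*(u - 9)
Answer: 1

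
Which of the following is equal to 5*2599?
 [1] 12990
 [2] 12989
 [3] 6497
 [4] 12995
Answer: 4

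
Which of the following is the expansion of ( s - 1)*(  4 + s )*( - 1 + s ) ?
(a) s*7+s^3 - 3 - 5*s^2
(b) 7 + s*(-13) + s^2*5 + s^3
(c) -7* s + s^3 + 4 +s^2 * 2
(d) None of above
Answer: c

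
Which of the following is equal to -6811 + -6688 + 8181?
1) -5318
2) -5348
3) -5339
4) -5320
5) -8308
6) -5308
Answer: 1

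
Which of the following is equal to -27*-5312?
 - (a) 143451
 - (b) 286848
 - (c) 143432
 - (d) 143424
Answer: d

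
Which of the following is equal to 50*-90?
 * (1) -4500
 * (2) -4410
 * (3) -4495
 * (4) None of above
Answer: 1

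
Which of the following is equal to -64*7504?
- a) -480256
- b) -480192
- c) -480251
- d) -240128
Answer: a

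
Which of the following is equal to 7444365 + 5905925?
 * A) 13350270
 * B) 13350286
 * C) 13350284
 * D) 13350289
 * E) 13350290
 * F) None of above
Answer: E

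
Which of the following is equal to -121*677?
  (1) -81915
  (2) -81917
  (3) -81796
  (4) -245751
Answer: 2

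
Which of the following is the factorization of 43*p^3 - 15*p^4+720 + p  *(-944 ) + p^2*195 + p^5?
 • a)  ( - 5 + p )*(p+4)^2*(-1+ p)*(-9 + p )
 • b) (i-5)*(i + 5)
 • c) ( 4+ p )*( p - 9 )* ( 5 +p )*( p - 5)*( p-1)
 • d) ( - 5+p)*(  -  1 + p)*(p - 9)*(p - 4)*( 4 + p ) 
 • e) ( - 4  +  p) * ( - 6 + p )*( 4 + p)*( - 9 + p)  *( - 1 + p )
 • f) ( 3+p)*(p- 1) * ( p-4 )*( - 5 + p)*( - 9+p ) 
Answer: d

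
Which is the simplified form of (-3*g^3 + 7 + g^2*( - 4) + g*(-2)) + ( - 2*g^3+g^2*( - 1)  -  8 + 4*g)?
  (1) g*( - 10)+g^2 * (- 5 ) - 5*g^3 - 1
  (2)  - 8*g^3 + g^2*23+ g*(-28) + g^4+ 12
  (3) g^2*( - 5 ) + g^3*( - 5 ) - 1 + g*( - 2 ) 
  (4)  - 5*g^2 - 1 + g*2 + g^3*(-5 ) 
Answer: 4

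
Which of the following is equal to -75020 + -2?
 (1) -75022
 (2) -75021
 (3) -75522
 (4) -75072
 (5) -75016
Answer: 1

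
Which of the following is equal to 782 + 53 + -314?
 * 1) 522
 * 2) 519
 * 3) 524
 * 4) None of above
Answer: 4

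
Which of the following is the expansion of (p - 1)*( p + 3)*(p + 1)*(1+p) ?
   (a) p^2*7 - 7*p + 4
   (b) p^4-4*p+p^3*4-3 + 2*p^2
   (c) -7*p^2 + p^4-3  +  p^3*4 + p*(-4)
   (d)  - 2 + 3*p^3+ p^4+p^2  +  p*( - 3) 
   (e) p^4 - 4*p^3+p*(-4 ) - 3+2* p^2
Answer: b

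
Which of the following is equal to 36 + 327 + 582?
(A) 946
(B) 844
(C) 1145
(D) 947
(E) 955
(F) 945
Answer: F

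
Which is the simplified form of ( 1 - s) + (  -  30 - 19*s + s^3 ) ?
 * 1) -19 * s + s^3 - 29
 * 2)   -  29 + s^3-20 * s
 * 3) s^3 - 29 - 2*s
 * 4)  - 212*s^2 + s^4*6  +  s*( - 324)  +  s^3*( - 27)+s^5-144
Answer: 2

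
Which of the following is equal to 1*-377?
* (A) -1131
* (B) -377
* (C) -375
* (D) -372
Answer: B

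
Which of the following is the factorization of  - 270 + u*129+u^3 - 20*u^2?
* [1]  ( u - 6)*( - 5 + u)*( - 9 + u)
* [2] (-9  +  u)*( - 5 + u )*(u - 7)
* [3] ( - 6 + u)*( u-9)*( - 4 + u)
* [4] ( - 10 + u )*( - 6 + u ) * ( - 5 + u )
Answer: 1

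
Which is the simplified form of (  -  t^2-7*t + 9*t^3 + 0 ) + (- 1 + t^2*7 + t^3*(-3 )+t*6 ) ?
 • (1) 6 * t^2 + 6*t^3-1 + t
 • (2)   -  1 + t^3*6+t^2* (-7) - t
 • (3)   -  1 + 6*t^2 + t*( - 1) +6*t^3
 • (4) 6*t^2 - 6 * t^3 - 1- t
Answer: 3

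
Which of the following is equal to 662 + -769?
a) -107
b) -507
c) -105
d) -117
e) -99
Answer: a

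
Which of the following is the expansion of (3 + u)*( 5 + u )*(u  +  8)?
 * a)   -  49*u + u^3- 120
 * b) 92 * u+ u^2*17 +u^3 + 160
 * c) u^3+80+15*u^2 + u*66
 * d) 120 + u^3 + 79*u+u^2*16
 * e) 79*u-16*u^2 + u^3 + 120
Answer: d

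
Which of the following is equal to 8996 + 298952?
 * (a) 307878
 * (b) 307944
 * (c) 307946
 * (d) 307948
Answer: d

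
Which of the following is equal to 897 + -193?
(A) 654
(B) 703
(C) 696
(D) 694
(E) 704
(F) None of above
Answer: E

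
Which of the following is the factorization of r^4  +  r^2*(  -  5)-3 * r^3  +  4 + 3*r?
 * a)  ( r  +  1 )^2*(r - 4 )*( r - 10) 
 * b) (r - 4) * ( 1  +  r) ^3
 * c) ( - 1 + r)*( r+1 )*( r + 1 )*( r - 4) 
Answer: c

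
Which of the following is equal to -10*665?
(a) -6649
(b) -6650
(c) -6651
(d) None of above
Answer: b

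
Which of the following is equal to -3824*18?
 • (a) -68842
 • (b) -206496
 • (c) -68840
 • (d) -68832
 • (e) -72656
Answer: d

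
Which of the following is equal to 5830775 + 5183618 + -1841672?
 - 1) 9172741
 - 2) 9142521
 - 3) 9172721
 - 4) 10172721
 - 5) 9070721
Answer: 3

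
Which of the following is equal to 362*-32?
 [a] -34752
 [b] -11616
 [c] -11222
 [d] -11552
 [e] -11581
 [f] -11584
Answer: f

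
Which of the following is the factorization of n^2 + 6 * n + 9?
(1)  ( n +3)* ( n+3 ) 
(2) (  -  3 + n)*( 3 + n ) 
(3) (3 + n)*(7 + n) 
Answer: 1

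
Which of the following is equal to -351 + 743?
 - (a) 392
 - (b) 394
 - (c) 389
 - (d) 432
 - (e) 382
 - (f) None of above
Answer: a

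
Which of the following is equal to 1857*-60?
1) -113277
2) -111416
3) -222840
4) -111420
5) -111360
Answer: 4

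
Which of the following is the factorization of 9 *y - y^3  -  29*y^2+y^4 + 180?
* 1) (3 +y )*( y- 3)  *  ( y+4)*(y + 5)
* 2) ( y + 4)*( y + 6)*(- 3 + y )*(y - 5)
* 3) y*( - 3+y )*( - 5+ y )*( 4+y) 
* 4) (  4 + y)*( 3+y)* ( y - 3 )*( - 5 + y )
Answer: 4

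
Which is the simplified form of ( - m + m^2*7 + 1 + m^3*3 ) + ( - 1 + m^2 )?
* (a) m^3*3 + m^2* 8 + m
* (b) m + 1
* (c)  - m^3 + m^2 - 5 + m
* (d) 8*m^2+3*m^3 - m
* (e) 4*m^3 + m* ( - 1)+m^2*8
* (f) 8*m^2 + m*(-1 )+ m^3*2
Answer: d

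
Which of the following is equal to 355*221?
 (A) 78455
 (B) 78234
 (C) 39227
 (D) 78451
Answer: A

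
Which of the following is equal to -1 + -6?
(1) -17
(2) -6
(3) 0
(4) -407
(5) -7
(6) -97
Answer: 5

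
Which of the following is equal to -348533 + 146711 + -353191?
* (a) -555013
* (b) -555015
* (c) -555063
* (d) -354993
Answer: a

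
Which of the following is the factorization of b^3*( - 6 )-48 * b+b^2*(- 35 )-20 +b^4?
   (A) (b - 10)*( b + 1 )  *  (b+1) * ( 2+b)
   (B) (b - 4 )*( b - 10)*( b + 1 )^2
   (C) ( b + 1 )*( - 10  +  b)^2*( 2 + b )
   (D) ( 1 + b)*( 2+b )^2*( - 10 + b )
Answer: A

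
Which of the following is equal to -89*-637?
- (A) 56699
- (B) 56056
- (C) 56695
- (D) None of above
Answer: D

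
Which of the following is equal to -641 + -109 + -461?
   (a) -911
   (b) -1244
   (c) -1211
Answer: c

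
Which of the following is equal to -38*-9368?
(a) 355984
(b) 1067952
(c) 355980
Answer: a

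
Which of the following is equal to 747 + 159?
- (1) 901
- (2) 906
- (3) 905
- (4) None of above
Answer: 2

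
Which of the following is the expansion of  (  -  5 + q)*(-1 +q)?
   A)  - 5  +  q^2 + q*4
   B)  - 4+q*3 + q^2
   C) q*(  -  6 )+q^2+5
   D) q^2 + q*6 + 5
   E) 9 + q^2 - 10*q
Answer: C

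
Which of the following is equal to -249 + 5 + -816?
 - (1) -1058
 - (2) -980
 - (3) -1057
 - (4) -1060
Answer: 4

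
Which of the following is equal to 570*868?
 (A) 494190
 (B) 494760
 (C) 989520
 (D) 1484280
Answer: B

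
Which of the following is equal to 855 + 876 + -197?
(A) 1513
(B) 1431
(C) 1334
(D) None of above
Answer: D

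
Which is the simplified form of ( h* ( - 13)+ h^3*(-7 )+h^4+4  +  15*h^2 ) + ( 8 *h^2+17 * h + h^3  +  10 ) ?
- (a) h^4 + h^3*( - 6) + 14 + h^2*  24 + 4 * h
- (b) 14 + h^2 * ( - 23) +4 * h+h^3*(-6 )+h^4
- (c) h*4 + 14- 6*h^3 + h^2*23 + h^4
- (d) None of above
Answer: c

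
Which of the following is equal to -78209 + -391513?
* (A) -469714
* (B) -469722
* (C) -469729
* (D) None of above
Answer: B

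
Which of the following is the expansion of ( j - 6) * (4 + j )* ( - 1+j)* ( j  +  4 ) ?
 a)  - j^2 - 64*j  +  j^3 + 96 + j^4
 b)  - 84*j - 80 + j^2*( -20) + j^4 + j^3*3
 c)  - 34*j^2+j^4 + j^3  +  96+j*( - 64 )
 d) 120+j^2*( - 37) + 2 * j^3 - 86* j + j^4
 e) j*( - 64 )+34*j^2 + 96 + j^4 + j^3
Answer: c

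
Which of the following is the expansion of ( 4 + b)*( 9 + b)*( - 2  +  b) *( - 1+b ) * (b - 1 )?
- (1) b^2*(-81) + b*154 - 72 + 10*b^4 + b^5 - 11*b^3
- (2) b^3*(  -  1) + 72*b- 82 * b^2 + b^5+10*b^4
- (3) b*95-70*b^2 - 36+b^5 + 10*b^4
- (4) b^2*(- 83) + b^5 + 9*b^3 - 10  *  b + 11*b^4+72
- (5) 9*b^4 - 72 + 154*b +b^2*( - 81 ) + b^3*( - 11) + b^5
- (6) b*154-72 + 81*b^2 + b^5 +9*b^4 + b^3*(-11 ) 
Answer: 5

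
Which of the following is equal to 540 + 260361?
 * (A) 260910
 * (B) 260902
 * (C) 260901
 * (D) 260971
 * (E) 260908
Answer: C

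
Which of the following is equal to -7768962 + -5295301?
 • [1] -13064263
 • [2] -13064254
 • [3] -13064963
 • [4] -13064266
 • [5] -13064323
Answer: 1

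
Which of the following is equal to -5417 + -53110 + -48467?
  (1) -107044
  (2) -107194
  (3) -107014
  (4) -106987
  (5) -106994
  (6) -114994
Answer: 5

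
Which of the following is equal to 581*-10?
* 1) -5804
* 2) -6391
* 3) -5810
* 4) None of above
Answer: 3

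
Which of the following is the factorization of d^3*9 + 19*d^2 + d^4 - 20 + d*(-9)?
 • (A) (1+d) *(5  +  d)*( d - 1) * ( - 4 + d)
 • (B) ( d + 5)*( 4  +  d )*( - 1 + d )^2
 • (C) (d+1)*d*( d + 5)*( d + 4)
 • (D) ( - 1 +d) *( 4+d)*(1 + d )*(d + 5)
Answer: D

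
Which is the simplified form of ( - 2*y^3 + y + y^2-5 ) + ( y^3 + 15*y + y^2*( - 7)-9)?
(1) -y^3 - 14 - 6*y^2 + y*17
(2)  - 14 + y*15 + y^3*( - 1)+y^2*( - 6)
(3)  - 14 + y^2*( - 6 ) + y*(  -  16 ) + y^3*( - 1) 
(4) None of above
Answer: 4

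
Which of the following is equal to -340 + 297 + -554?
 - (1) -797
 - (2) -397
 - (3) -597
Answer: 3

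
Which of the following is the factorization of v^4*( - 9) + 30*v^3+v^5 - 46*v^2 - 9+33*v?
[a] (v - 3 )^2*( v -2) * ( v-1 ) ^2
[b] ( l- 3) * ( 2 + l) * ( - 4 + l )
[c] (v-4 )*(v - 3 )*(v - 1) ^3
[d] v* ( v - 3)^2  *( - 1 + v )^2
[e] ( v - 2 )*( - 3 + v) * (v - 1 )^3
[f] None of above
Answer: f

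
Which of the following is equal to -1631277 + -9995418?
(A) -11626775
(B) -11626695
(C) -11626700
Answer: B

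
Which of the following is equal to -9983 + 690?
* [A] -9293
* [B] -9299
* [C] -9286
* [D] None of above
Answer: A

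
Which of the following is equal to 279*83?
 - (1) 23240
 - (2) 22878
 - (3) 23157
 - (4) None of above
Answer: 3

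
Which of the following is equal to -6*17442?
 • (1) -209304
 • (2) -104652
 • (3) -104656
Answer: 2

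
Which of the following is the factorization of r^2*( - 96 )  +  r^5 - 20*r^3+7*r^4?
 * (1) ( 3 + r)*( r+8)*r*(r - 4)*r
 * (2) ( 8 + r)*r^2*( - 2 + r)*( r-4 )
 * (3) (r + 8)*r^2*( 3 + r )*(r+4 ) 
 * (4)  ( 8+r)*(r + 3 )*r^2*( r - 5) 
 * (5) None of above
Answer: 1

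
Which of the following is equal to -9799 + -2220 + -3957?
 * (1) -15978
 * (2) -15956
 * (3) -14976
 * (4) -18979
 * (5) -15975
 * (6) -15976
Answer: 6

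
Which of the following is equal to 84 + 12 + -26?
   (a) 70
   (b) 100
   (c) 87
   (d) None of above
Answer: a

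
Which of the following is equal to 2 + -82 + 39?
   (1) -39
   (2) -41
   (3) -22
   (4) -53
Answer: 2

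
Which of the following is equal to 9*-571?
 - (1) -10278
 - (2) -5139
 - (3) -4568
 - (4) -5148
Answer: 2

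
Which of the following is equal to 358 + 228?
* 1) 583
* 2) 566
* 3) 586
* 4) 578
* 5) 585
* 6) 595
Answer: 3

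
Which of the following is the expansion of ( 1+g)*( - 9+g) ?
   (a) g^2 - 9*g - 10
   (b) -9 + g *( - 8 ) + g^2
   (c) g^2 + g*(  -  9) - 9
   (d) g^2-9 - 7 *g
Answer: b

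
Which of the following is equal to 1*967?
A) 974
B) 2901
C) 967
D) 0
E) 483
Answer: C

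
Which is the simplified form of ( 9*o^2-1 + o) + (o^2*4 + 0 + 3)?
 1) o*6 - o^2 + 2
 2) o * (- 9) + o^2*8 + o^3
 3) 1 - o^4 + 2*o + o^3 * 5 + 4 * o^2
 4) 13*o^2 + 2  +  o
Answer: 4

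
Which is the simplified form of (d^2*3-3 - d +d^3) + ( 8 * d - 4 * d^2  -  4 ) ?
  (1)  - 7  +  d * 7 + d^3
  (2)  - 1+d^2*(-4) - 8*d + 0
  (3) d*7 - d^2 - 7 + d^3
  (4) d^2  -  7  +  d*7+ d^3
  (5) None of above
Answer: 3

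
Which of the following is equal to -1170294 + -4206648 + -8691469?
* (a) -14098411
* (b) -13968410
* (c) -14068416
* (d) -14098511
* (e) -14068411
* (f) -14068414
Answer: e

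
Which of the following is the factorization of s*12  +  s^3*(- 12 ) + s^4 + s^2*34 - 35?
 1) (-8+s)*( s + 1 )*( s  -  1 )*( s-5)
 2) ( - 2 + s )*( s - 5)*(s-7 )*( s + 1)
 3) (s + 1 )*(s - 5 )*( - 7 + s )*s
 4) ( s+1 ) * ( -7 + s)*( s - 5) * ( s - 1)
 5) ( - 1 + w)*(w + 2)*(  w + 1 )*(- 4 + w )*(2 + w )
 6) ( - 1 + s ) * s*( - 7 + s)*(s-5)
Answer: 4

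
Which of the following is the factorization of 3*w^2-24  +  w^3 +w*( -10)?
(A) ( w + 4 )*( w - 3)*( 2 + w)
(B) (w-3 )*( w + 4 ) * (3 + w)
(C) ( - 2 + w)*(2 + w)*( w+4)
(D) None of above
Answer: A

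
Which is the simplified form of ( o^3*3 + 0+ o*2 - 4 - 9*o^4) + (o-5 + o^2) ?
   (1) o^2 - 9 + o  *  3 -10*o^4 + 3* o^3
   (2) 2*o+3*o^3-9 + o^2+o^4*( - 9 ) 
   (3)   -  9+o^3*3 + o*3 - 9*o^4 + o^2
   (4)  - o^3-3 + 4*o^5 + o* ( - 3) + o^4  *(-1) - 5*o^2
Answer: 3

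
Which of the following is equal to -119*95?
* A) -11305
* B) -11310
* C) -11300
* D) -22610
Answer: A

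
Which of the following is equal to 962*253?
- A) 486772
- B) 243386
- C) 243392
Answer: B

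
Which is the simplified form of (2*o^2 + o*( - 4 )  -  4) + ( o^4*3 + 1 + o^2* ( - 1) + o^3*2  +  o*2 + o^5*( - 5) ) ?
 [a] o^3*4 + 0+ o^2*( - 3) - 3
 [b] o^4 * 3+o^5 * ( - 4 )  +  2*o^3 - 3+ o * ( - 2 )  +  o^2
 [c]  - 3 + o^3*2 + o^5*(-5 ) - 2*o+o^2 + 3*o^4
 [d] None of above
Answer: c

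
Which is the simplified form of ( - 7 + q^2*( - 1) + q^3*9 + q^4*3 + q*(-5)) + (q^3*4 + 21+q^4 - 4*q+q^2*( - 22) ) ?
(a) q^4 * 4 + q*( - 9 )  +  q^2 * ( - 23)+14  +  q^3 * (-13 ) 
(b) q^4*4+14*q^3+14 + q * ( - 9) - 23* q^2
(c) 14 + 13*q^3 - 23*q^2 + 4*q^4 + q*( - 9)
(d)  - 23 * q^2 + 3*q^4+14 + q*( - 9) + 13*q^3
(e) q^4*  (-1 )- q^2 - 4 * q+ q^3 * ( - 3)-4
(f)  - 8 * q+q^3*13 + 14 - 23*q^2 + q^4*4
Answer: c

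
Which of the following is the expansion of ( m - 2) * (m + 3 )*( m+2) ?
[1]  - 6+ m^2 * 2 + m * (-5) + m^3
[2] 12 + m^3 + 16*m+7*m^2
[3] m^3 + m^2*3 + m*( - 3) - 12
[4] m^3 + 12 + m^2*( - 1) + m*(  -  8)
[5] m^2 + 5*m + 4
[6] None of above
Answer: 6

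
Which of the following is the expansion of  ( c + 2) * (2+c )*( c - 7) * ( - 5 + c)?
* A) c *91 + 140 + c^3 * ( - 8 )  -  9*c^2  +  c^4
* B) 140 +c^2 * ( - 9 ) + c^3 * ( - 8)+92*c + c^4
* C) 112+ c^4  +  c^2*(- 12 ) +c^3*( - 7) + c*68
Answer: B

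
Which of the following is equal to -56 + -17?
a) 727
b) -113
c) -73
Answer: c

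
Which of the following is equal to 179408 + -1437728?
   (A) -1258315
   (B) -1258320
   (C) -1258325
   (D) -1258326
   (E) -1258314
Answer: B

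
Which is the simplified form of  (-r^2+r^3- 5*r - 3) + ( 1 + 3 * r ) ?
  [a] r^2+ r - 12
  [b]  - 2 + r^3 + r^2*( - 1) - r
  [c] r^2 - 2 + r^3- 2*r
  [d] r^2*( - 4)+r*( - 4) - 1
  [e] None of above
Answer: e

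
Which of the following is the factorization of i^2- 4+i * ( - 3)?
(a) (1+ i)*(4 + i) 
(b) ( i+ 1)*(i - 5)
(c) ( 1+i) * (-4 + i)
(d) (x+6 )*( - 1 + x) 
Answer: c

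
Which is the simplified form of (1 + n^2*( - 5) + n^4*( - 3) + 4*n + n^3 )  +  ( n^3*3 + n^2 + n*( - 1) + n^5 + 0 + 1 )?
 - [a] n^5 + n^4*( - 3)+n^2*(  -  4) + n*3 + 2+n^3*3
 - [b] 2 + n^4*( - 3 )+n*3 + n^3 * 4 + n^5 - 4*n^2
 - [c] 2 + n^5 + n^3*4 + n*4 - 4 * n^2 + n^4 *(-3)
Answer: b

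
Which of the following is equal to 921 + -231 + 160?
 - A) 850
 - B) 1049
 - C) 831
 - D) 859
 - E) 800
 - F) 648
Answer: A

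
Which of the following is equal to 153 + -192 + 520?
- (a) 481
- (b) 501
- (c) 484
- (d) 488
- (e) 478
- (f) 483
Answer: a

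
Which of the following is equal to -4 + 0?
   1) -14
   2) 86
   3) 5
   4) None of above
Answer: 4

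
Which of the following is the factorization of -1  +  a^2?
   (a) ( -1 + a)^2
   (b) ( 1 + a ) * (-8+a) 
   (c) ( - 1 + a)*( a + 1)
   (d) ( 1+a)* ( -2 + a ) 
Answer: c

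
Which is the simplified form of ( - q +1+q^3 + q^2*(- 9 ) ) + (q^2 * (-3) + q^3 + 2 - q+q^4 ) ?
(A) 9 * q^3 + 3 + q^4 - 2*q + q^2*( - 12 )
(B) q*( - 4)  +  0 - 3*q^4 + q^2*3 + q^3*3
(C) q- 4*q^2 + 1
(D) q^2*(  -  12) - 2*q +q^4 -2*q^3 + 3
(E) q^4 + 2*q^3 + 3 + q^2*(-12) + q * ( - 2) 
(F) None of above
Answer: E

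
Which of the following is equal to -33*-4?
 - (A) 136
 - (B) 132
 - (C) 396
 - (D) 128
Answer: B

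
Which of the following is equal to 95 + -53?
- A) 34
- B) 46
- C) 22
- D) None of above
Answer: D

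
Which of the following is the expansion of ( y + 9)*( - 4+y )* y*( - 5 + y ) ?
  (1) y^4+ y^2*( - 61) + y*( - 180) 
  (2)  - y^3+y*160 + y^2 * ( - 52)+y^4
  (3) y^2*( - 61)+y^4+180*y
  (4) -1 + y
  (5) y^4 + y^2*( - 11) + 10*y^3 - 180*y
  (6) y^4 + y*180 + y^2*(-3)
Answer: 3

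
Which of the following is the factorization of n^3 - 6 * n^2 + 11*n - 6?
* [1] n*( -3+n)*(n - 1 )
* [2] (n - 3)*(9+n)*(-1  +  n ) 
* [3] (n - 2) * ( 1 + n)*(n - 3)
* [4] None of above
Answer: 4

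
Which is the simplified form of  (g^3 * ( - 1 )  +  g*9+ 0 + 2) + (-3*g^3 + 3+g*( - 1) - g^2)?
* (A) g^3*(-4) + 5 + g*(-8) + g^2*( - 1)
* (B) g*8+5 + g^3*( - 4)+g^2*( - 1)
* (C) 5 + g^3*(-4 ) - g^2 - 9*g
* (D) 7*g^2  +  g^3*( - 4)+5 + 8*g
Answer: B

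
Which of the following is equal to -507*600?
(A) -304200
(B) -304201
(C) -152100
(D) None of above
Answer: A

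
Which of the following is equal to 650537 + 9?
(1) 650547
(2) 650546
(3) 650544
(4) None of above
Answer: 2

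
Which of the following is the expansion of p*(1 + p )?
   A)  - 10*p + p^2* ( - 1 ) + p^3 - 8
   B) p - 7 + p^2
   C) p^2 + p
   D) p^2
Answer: C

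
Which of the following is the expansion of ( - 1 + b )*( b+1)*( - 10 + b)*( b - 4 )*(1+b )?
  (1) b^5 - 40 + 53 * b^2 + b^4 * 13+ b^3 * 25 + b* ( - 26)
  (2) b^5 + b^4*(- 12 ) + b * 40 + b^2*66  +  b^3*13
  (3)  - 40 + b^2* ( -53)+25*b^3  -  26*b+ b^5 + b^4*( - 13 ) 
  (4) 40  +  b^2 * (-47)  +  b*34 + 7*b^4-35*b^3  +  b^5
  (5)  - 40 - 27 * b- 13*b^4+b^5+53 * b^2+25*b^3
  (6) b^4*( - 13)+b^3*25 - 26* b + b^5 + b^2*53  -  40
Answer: 6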